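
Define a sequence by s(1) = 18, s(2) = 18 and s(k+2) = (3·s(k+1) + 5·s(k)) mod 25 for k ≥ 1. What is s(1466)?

18

Computing terms: s(1) = 18; s(2) = 18; s(3) = 19; s(4) = 22; s(5) = 11; s(6) = 18; s(7) = 9; s(8) = 17; s(9) = 21; s(10) = 23; s(11) = 24; s(12) = 12; s(13) = 6; s(14) = 3; s(15) = 14; s(16) = 7; s(17) = 16; s(18) = 8; s(19) = 4; s(20) = 2; s(21) = 1; s(22) = 13; s(23) = 19; s(24) = 22.
Since (s(23), s(24)) = (s(3), s(4)) = (19, 22) (two consecutive terms determine the rest), the sequence is eventually periodic: after a pre-period of length 2 it cycles with period 20.
For k ≥ 3, s(k) depends only on (k - 3) mod 20. (1466 - 3) mod 20 = 3, so s(1466) = s(6) = 18.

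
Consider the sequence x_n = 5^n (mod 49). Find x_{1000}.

16

We have x_1 = 5, x_2 = 25, x_3 = 27, x_4 = 37, x_5 = 38, x_6 = 43, x_7 = 19, x_8 = 46, x_9 = 34, x_{10} = 23, x_{11} = 17, x_{12} = 36, x_{13} = 33, x_{14} = 18, x_{15} = 41, x_{16} = 9, x_{17} = 45, x_{18} = 29, x_{19} = 47, x_{20} = 39, x_{21} = 48, x_{22} = 44, x_{23} = 24, x_{24} = 22, x_{25} = 12, x_{26} = 11, x_{27} = 6, x_{28} = 30, x_{29} = 3, x_{30} = 15, x_{31} = 26, x_{32} = 32, x_{33} = 13, x_{34} = 16, x_{35} = 31, x_{36} = 8, x_{37} = 40, x_{38} = 4, x_{39} = 20, x_{40} = 2, x_{41} = 10, x_{42} = 1, x_{43} = 5.
The sequence repeats with period 42.
So x_{1000} = x_{1 + ((1000-1) mod 42)} = x_{34} = 16.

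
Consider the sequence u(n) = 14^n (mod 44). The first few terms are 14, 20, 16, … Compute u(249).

4

We have u(1) = 14, u(2) = 20, u(3) = 16, u(4) = 4, u(5) = 12, u(6) = 36, u(7) = 20.
Since u(7) = u(2) = 20, the sequence is eventually periodic: after a pre-period of length 1 it cycles with period 5.
For n ≥ 2, u(n) depends only on (n - 2) mod 5. (249 - 2) mod 5 = 2, so u(249) = u(4) = 4.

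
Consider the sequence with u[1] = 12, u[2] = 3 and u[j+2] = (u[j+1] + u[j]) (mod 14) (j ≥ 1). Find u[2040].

9

u[1] = 12, u[2] = 3, u[3] = 1, u[4] = 4, u[5] = 5, u[6] = 9, u[7] = 0, u[8] = 9, u[9] = 9, u[10] = 4, u[11] = 13, u[12] = 3, u[13] = 2, u[14] = 5, u[15] = 7, u[16] = 12, u[17] = 5, u[18] = 3, u[19] = 8, u[20] = 11, u[21] = 5, u[22] = 2, u[23] = 7, u[24] = 9, u[25] = 2, u[26] = 11, u[27] = 13, u[28] = 10, u[29] = 9, u[30] = 5, u[31] = 0, u[32] = 5, u[33] = 5, u[34] = 10, u[35] = 1, u[36] = 11, u[37] = 12, u[38] = 9, u[39] = 7, u[40] = 2, u[41] = 9, u[42] = 11, u[43] = 6, u[44] = 3, u[45] = 9, u[46] = 12, u[47] = 7, u[48] = 5, u[49] = 12, u[50] = 3.
Since (u[49], u[50]) = (u[1], u[2]) = (12, 3) (two consecutive terms determine the rest), the sequence is periodic with period 48.
(2040 - 1) mod 48 = 23, so u[2040] = u[24] = 9.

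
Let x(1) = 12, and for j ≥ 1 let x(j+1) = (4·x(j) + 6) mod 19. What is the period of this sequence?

9

Listing terms: x(1) = 12; x(2) = 16; x(3) = 13; x(4) = 1; x(5) = 10; x(6) = 8; x(7) = 0; x(8) = 6; x(9) = 11; x(10) = 12.
The sequence repeats with period 9.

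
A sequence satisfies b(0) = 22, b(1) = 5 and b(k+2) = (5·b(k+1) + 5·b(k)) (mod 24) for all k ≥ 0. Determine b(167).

3

Computing terms: b(0) = 22,  b(1) = 5,  b(2) = 15,  b(3) = 4,  b(4) = 23,  b(5) = 15,  b(6) = 22,  b(7) = 17,  b(8) = 3,  b(9) = 4,  b(10) = 11,  b(11) = 3,  b(12) = 22,  b(13) = 5.
The sequence repeats with period 12.
(167 - 0) mod 12 = 11, so b(167) = b(11) = 3.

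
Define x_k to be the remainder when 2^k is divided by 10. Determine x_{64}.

Computing terms: x_1 = 2,  x_2 = 4,  x_3 = 8,  x_4 = 6,  x_5 = 2.
Since x_5 = x_1 = 2, the sequence is periodic with period 4.
(64 - 1) mod 4 = 3, so x_{64} = x_4 = 6.

6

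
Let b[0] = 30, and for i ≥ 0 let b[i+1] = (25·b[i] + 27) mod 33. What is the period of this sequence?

5

Computing terms: b[0] = 30; b[1] = 18; b[2] = 15; b[3] = 6; b[4] = 12; b[5] = 30.
Since b[5] = b[0] = 30, the sequence is periodic with period 5.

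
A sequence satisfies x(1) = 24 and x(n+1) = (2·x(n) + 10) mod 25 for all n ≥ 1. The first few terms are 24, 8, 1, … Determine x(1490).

23

Computing terms: x(1) = 24,  x(2) = 8,  x(3) = 1,  x(4) = 12,  x(5) = 9,  x(6) = 3,  x(7) = 16,  x(8) = 17,  x(9) = 19,  x(10) = 23,  x(11) = 6,  x(12) = 22,  x(13) = 4,  x(14) = 18,  x(15) = 21,  x(16) = 2,  x(17) = 14,  x(18) = 13,  x(19) = 11,  x(20) = 7,  x(21) = 24.
Since x(21) = x(1) = 24, the sequence is periodic with period 20.
So x(1490) = x(1 + ((1490-1) mod 20)) = x(10) = 23.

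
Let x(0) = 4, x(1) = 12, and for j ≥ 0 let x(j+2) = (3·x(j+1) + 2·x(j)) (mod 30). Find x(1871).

0

x(0) = 4, x(1) = 12, x(2) = 14, x(3) = 6, x(4) = 16, x(5) = 0, x(6) = 2, x(7) = 6, x(8) = 22, x(9) = 18, x(10) = 8, x(11) = 0, x(12) = 16, x(13) = 18, x(14) = 26, x(15) = 24, x(16) = 4, x(17) = 0, x(18) = 8, x(19) = 24, x(20) = 28, x(21) = 12, x(22) = 2, x(23) = 0, x(24) = 4, x(25) = 12.
The sequence repeats with period 24.
(1871 - 0) mod 24 = 23, so x(1871) = x(23) = 0.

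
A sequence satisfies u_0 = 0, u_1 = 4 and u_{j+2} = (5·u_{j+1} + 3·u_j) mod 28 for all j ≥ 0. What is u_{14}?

20

u_0 = 0, u_1 = 4, u_2 = 20, u_3 = 0, u_4 = 4.
The sequence repeats with period 3.
So u_{14} = u_{0 + ((14-0) mod 3)} = u_2 = 20.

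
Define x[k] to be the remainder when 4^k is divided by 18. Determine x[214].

We have x[1] = 4, x[2] = 16, x[3] = 10, x[4] = 4.
The sequence repeats with period 3.
(214 - 1) mod 3 = 0, so x[214] = x[1] = 4.

4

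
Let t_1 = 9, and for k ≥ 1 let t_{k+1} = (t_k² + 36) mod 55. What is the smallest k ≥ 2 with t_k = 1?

Computing terms: t_1 = 9,  t_2 = 7,  t_3 = 30,  t_4 = 1,  t_5 = 37,  t_6 = 30.
Since t_6 = t_3 = 30, the sequence is eventually periodic: after a pre-period of length 2 it cycles with period 3.
The value 1 first appears (with k ≥ 2) at t_4.

4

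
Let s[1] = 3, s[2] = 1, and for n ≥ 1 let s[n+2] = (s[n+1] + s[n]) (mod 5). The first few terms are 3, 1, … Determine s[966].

4

Computing terms: s[1] = 3; s[2] = 1; s[3] = 4; s[4] = 0; s[5] = 4; s[6] = 4; s[7] = 3; s[8] = 2; s[9] = 0; s[10] = 2; s[11] = 2; s[12] = 4; s[13] = 1; s[14] = 0; s[15] = 1; s[16] = 1; s[17] = 2; s[18] = 3; s[19] = 0; s[20] = 3; s[21] = 3; s[22] = 1.
Since (s[21], s[22]) = (s[1], s[2]) = (3, 1) (two consecutive terms determine the rest), the sequence is periodic with period 20.
So s[966] = s[1 + ((966-1) mod 20)] = s[6] = 4.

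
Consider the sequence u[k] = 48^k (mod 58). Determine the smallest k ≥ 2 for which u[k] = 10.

15

We have u[1] = 48,  u[2] = 42,  u[3] = 44,  u[4] = 24,  u[5] = 50,  u[6] = 22,  u[7] = 12,  u[8] = 54,  u[9] = 40,  u[10] = 6,  u[11] = 56,  u[12] = 20,  u[13] = 32,  u[14] = 28,  u[15] = 10,  u[16] = 16,  u[17] = 14,  u[18] = 34,  u[19] = 8,  u[20] = 36,  u[21] = 46,  u[22] = 4,  u[23] = 18,  u[24] = 52,  u[25] = 2,  u[26] = 38,  u[27] = 26,  u[28] = 30,  u[29] = 48.
The sequence repeats with period 28.
The value 10 first appears (with k ≥ 2) at u[15].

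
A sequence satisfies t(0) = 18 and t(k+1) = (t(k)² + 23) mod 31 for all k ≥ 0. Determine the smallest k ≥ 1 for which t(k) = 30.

We have t(0) = 18, t(1) = 6, t(2) = 28, t(3) = 1, t(4) = 24, t(5) = 10, t(6) = 30, t(7) = 24.
Since t(7) = t(4) = 24, the sequence is eventually periodic: after a pre-period of length 4 it cycles with period 3.
The value 30 first appears (with k ≥ 1) at t(6).

6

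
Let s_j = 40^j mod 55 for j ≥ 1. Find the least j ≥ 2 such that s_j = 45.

Computing terms: s_1 = 40; s_2 = 5; s_3 = 35; s_4 = 25; s_5 = 10; s_6 = 15; s_7 = 50; s_8 = 20; s_9 = 30; s_{10} = 45; s_{11} = 40.
Since s_{11} = s_1 = 40, the sequence is periodic with period 10.
The value 45 first appears (with j ≥ 2) at s_{10}.

10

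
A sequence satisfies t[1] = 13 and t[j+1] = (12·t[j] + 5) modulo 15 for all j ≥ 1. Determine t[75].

Listing terms: t[1] = 13, t[2] = 11, t[3] = 2, t[4] = 14, t[5] = 8, t[6] = 11.
Since t[6] = t[2] = 11, the sequence is eventually periodic: after a pre-period of length 1 it cycles with period 4.
For j ≥ 2, t[j] depends only on (j - 2) mod 4. (75 - 2) mod 4 = 1, so t[75] = t[3] = 2.

2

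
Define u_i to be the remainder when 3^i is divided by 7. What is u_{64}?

4

We have u_1 = 3, u_2 = 2, u_3 = 6, u_4 = 4, u_5 = 5, u_6 = 1, u_7 = 3.
Since u_7 = u_1 = 3, the sequence is periodic with period 6.
So u_{64} = u_{1 + ((64-1) mod 6)} = u_4 = 4.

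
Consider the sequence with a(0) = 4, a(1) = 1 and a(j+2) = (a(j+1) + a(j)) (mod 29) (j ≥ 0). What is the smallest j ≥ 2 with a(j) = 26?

13

a(0) = 4, a(1) = 1, a(2) = 5, a(3) = 6, a(4) = 11, a(5) = 17, a(6) = 28, a(7) = 16, a(8) = 15, a(9) = 2, a(10) = 17, a(11) = 19, a(12) = 7, a(13) = 26, a(14) = 4, a(15) = 1.
The sequence repeats with period 14.
The value 26 first appears (with j ≥ 2) at a(13).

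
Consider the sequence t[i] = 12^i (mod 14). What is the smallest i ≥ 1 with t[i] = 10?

5

We have t[0] = 1, t[1] = 12, t[2] = 4, t[3] = 6, t[4] = 2, t[5] = 10, t[6] = 8, t[7] = 12.
Since t[7] = t[1] = 12, the sequence is eventually periodic: after a pre-period of length 1 it cycles with period 6.
The value 10 first appears (with i ≥ 1) at t[5].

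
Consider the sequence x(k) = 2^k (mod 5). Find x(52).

1

x(0) = 1, x(1) = 2, x(2) = 4, x(3) = 3, x(4) = 1.
The sequence repeats with period 4.
So x(52) = x(0 + ((52-0) mod 4)) = x(0) = 1.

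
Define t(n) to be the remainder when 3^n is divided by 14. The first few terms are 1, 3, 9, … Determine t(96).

t(0) = 1, t(1) = 3, t(2) = 9, t(3) = 13, t(4) = 11, t(5) = 5, t(6) = 1.
Since t(6) = t(0) = 1, the sequence is periodic with period 6.
(96 - 0) mod 6 = 0, so t(96) = t(0) = 1.

1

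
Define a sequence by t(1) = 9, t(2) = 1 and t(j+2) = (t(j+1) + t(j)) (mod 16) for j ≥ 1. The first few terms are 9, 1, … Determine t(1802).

1

Listing terms: t(1) = 9; t(2) = 1; t(3) = 10; t(4) = 11; t(5) = 5; t(6) = 0; t(7) = 5; t(8) = 5; t(9) = 10; t(10) = 15; t(11) = 9; t(12) = 8; t(13) = 1; t(14) = 9; t(15) = 10; t(16) = 3; t(17) = 13; t(18) = 0; t(19) = 13; t(20) = 13; t(21) = 10; t(22) = 7; t(23) = 1; t(24) = 8; t(25) = 9; t(26) = 1.
Since (t(25), t(26)) = (t(1), t(2)) = (9, 1) (two consecutive terms determine the rest), the sequence is periodic with period 24.
(1802 - 1) mod 24 = 1, so t(1802) = t(2) = 1.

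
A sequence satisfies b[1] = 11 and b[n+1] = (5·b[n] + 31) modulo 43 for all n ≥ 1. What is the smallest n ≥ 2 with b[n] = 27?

38

We have b[1] = 11, b[2] = 0, b[3] = 31, b[4] = 14, b[5] = 15, b[6] = 20, b[7] = 2, b[8] = 41, b[9] = 21, b[10] = 7, b[11] = 23, b[12] = 17, b[13] = 30, b[14] = 9, b[15] = 33, b[16] = 24, b[17] = 22, b[18] = 12, b[19] = 5, b[20] = 13, b[21] = 10, b[22] = 38, b[23] = 6, b[24] = 18, b[25] = 35, b[26] = 34, b[27] = 29, b[28] = 4, b[29] = 8, b[30] = 28, b[31] = 42, b[32] = 26, b[33] = 32, b[34] = 19, b[35] = 40, b[36] = 16, b[37] = 25, b[38] = 27, b[39] = 37, b[40] = 1, b[41] = 36, b[42] = 39, b[43] = 11.
The sequence repeats with period 42.
The value 27 first appears (with n ≥ 2) at b[38].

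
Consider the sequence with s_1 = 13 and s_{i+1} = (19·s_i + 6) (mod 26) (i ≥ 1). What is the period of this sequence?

12

Computing terms: s_1 = 13, s_2 = 19, s_3 = 3, s_4 = 11, s_5 = 7, s_6 = 9, s_7 = 21, s_8 = 15, s_9 = 5, s_{10} = 23, s_{11} = 1, s_{12} = 25, s_{13} = 13.
The sequence repeats with period 12.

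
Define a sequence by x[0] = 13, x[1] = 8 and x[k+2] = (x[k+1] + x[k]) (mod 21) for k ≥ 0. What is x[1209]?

x[0] = 13, x[1] = 8, x[2] = 0, x[3] = 8, x[4] = 8, x[5] = 16, x[6] = 3, x[7] = 19, x[8] = 1, x[9] = 20, x[10] = 0, x[11] = 20, x[12] = 20, x[13] = 19, x[14] = 18, x[15] = 16, x[16] = 13, x[17] = 8.
Since (x[16], x[17]) = (x[0], x[1]) = (13, 8) (two consecutive terms determine the rest), the sequence is periodic with period 16.
(1209 - 0) mod 16 = 9, so x[1209] = x[9] = 20.

20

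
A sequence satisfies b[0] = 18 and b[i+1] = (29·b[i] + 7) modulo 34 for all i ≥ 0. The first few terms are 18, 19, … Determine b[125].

b[0] = 18,  b[1] = 19,  b[2] = 14,  b[3] = 5,  b[4] = 16,  b[5] = 29,  b[6] = 32,  b[7] = 17,  b[8] = 24,  b[9] = 23,  b[10] = 28,  b[11] = 3,  b[12] = 26,  b[13] = 13,  b[14] = 10,  b[15] = 25,  b[16] = 18.
The sequence repeats with period 16.
(125 - 0) mod 16 = 13, so b[125] = b[13] = 13.

13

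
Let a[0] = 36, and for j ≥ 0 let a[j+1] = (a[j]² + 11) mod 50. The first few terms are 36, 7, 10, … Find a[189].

11

We have a[0] = 36,  a[1] = 7,  a[2] = 10,  a[3] = 11,  a[4] = 32,  a[5] = 35,  a[6] = 36.
The sequence repeats with period 6.
So a[189] = a[0 + ((189-0) mod 6)] = a[3] = 11.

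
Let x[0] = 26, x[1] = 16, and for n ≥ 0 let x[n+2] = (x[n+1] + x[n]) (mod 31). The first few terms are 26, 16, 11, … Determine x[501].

13

Listing terms: x[0] = 26, x[1] = 16, x[2] = 11, x[3] = 27, x[4] = 7, x[5] = 3, x[6] = 10, x[7] = 13, x[8] = 23, x[9] = 5, x[10] = 28, x[11] = 2, x[12] = 30, x[13] = 1, x[14] = 0, x[15] = 1, x[16] = 1, x[17] = 2, x[18] = 3, x[19] = 5, x[20] = 8, x[21] = 13, x[22] = 21, x[23] = 3, x[24] = 24, x[25] = 27, x[26] = 20, x[27] = 16, x[28] = 5, x[29] = 21, x[30] = 26, x[31] = 16.
Since (x[30], x[31]) = (x[0], x[1]) = (26, 16) (two consecutive terms determine the rest), the sequence is periodic with period 30.
So x[501] = x[0 + ((501-0) mod 30)] = x[21] = 13.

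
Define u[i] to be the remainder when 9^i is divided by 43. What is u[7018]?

u[0] = 1, u[1] = 9, u[2] = 38, u[3] = 41, u[4] = 25, u[5] = 10, u[6] = 4, u[7] = 36, u[8] = 23, u[9] = 35, u[10] = 14, u[11] = 40, u[12] = 16, u[13] = 15, u[14] = 6, u[15] = 11, u[16] = 13, u[17] = 31, u[18] = 21, u[19] = 17, u[20] = 24, u[21] = 1.
Since u[21] = u[0] = 1, the sequence is periodic with period 21.
So u[7018] = u[0 + ((7018-0) mod 21)] = u[4] = 25.

25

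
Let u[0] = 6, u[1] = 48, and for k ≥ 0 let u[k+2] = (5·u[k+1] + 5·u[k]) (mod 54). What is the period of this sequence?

We have u[0] = 6, u[1] = 48, u[2] = 0, u[3] = 24, u[4] = 12, u[5] = 18, u[6] = 42, u[7] = 30, u[8] = 36, u[9] = 6, u[10] = 48.
The sequence repeats with period 9.

9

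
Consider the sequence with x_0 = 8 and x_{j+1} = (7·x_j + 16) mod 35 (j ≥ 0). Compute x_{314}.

x_0 = 8,  x_1 = 2,  x_2 = 30,  x_3 = 16,  x_4 = 23,  x_5 = 2.
Since x_5 = x_1 = 2, the sequence is eventually periodic: after a pre-period of length 1 it cycles with period 4.
For j ≥ 1, x_j depends only on (j - 1) mod 4. (314 - 1) mod 4 = 1, so x_{314} = x_2 = 30.

30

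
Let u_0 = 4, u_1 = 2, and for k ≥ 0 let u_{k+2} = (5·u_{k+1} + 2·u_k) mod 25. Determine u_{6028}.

16

u_0 = 4; u_1 = 2; u_2 = 18; u_3 = 19; u_4 = 6; u_5 = 18; u_6 = 2; u_7 = 21; u_8 = 9; u_9 = 12; u_{10} = 3; u_{11} = 14; u_{12} = 1; u_{13} = 8; u_{14} = 17; u_{15} = 1; u_{16} = 14; u_{17} = 22; u_{18} = 13; u_{19} = 9; u_{20} = 21; u_{21} = 23; u_{22} = 7; u_{23} = 6; u_{24} = 19; u_{25} = 7; u_{26} = 23; u_{27} = 4; u_{28} = 16; u_{29} = 13; u_{30} = 22; u_{31} = 11; u_{32} = 24; u_{33} = 17; u_{34} = 8; u_{35} = 24; u_{36} = 11; u_{37} = 3; u_{38} = 12; u_{39} = 16; u_{40} = 4; u_{41} = 2.
The sequence repeats with period 40.
(6028 - 0) mod 40 = 28, so u_{6028} = u_{28} = 16.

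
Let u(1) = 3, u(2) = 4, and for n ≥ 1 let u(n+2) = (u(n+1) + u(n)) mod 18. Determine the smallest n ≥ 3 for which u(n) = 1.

10

Computing terms: u(1) = 3, u(2) = 4, u(3) = 7, u(4) = 11, u(5) = 0, u(6) = 11, u(7) = 11, u(8) = 4, u(9) = 15, u(10) = 1, u(11) = 16, u(12) = 17, u(13) = 15, u(14) = 14, u(15) = 11, u(16) = 7, u(17) = 0, u(18) = 7, u(19) = 7, u(20) = 14, u(21) = 3, u(22) = 17, u(23) = 2, u(24) = 1, u(25) = 3, u(26) = 4.
Since (u(25), u(26)) = (u(1), u(2)) = (3, 4) (two consecutive terms determine the rest), the sequence is periodic with period 24.
The value 1 first appears (with n ≥ 3) at u(10).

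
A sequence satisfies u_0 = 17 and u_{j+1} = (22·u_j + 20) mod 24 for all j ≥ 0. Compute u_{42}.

20

We have u_0 = 17, u_1 = 10, u_2 = 0, u_3 = 20, u_4 = 4, u_5 = 12, u_6 = 20.
Since u_6 = u_3 = 20, the sequence is eventually periodic: after a pre-period of length 3 it cycles with period 3.
For j ≥ 3, u_j depends only on (j - 3) mod 3. (42 - 3) mod 3 = 0, so u_{42} = u_3 = 20.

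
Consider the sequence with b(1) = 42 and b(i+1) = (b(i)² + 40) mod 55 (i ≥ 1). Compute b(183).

16

We have b(1) = 42,  b(2) = 44,  b(3) = 51,  b(4) = 1,  b(5) = 41,  b(6) = 16,  b(7) = 21,  b(8) = 41.
Since b(8) = b(5) = 41, the sequence is eventually periodic: after a pre-period of length 4 it cycles with period 3.
For i ≥ 5, b(i) depends only on (i - 5) mod 3. (183 - 5) mod 3 = 1, so b(183) = b(6) = 16.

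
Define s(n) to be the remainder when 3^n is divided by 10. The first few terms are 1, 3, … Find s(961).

3

We have s(0) = 1; s(1) = 3; s(2) = 9; s(3) = 7; s(4) = 1.
Since s(4) = s(0) = 1, the sequence is periodic with period 4.
So s(961) = s(0 + ((961-0) mod 4)) = s(1) = 3.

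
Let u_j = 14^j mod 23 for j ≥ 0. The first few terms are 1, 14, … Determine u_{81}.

17

u_0 = 1,  u_1 = 14,  u_2 = 12,  u_3 = 7,  u_4 = 6,  u_5 = 15,  u_6 = 3,  u_7 = 19,  u_8 = 13,  u_9 = 21,  u_{10} = 18,  u_{11} = 22,  u_{12} = 9,  u_{13} = 11,  u_{14} = 16,  u_{15} = 17,  u_{16} = 8,  u_{17} = 20,  u_{18} = 4,  u_{19} = 10,  u_{20} = 2,  u_{21} = 5,  u_{22} = 1.
Since u_{22} = u_0 = 1, the sequence is periodic with period 22.
So u_{81} = u_{0 + ((81-0) mod 22)} = u_{15} = 17.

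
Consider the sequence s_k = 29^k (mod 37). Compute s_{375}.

Listing terms: s_1 = 29, s_2 = 27, s_3 = 6, s_4 = 26, s_5 = 14, s_6 = 36, s_7 = 8, s_8 = 10, s_9 = 31, s_{10} = 11, s_{11} = 23, s_{12} = 1, s_{13} = 29.
Since s_{13} = s_1 = 29, the sequence is periodic with period 12.
So s_{375} = s_{1 + ((375-1) mod 12)} = s_3 = 6.

6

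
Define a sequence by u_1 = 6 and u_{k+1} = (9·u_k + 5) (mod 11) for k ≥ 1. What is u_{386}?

6

Computing terms: u_1 = 6; u_2 = 4; u_3 = 8; u_4 = 0; u_5 = 5; u_6 = 6.
The sequence repeats with period 5.
(386 - 1) mod 5 = 0, so u_{386} = u_1 = 6.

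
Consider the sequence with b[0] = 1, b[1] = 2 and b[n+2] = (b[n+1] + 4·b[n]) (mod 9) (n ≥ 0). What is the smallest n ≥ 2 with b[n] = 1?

Computing terms: b[0] = 1; b[1] = 2; b[2] = 6; b[3] = 5; b[4] = 2; b[5] = 4; b[6] = 3; b[7] = 1; b[8] = 4; b[9] = 8; b[10] = 6; b[11] = 2; b[12] = 8; b[13] = 7; b[14] = 3; b[15] = 4; b[16] = 7; b[17] = 5; b[18] = 6; b[19] = 8; b[20] = 5; b[21] = 1; b[22] = 3; b[23] = 7; b[24] = 1; b[25] = 2.
The sequence repeats with period 24.
The value 1 first appears (with n ≥ 2) at b[7].

7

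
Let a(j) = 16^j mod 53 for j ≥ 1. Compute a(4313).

46

a(1) = 16, a(2) = 44, a(3) = 15, a(4) = 28, a(5) = 24, a(6) = 13, a(7) = 49, a(8) = 42, a(9) = 36, a(10) = 46, a(11) = 47, a(12) = 10, a(13) = 1, a(14) = 16.
The sequence repeats with period 13.
(4313 - 1) mod 13 = 9, so a(4313) = a(10) = 46.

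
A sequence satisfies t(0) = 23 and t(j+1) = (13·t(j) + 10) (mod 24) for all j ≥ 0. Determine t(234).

Listing terms: t(0) = 23,  t(1) = 21,  t(2) = 19,  t(3) = 17,  t(4) = 15,  t(5) = 13,  t(6) = 11,  t(7) = 9,  t(8) = 7,  t(9) = 5,  t(10) = 3,  t(11) = 1,  t(12) = 23.
The sequence repeats with period 12.
So t(234) = t(0 + ((234-0) mod 12)) = t(6) = 11.

11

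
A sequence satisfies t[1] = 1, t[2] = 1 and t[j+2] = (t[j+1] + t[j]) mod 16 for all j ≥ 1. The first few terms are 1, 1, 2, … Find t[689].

Listing terms: t[1] = 1, t[2] = 1, t[3] = 2, t[4] = 3, t[5] = 5, t[6] = 8, t[7] = 13, t[8] = 5, t[9] = 2, t[10] = 7, t[11] = 9, t[12] = 0, t[13] = 9, t[14] = 9, t[15] = 2, t[16] = 11, t[17] = 13, t[18] = 8, t[19] = 5, t[20] = 13, t[21] = 2, t[22] = 15, t[23] = 1, t[24] = 0, t[25] = 1, t[26] = 1.
The sequence repeats with period 24.
So t[689] = t[1 + ((689-1) mod 24)] = t[17] = 13.

13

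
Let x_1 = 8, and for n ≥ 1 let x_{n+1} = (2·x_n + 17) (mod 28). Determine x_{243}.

27

Listing terms: x_1 = 8; x_2 = 5; x_3 = 27; x_4 = 15; x_5 = 19; x_6 = 27.
Since x_6 = x_3 = 27, the sequence is eventually periodic: after a pre-period of length 2 it cycles with period 3.
For n ≥ 3, x_n depends only on (n - 3) mod 3. (243 - 3) mod 3 = 0, so x_{243} = x_3 = 27.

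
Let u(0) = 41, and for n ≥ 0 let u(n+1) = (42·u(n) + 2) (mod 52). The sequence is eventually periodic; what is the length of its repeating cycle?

Listing terms: u(0) = 41,  u(1) = 8,  u(2) = 26,  u(3) = 2,  u(4) = 34,  u(5) = 26.
Since u(5) = u(2) = 26, the sequence is eventually periodic: after a pre-period of length 2 it cycles with period 3.

3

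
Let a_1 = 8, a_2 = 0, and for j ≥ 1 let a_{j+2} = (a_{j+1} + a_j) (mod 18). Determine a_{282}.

a_1 = 8; a_2 = 0; a_3 = 8; a_4 = 8; a_5 = 16; a_6 = 6; a_7 = 4; a_8 = 10; a_9 = 14; a_{10} = 6; a_{11} = 2; a_{12} = 8; a_{13} = 10; a_{14} = 0; a_{15} = 10; a_{16} = 10; a_{17} = 2; a_{18} = 12; a_{19} = 14; a_{20} = 8; a_{21} = 4; a_{22} = 12; a_{23} = 16; a_{24} = 10; a_{25} = 8; a_{26} = 0.
Since (a_{25}, a_{26}) = (a_1, a_2) = (8, 0) (two consecutive terms determine the rest), the sequence is periodic with period 24.
So a_{282} = a_{1 + ((282-1) mod 24)} = a_{18} = 12.

12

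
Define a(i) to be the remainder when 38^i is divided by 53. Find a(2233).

Listing terms: a(1) = 38; a(2) = 13; a(3) = 17; a(4) = 10; a(5) = 9; a(6) = 24; a(7) = 11; a(8) = 47; a(9) = 37; a(10) = 28; a(11) = 4; a(12) = 46; a(13) = 52; a(14) = 15; a(15) = 40; a(16) = 36; a(17) = 43; a(18) = 44; a(19) = 29; a(20) = 42; a(21) = 6; a(22) = 16; a(23) = 25; a(24) = 49; a(25) = 7; a(26) = 1; a(27) = 38.
The sequence repeats with period 26.
So a(2233) = a(1 + ((2233-1) mod 26)) = a(23) = 25.

25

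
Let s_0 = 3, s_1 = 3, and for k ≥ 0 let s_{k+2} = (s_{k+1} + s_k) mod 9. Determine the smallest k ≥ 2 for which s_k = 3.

6

s_0 = 3,  s_1 = 3,  s_2 = 6,  s_3 = 0,  s_4 = 6,  s_5 = 6,  s_6 = 3,  s_7 = 0,  s_8 = 3,  s_9 = 3.
The sequence repeats with period 8.
The value 3 first appears (with k ≥ 2) at s_6.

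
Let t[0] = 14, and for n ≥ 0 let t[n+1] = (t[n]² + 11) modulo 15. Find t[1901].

0

Listing terms: t[0] = 14,  t[1] = 12,  t[2] = 5,  t[3] = 6,  t[4] = 2,  t[5] = 0,  t[6] = 11,  t[7] = 12.
Since t[7] = t[1] = 12, the sequence is eventually periodic: after a pre-period of length 1 it cycles with period 6.
For n ≥ 1, t[n] depends only on (n - 1) mod 6. (1901 - 1) mod 6 = 4, so t[1901] = t[5] = 0.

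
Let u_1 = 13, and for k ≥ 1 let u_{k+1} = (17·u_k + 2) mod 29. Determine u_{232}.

16

u_1 = 13,  u_2 = 20,  u_3 = 23,  u_4 = 16,  u_5 = 13.
Since u_5 = u_1 = 13, the sequence is periodic with period 4.
(232 - 1) mod 4 = 3, so u_{232} = u_4 = 16.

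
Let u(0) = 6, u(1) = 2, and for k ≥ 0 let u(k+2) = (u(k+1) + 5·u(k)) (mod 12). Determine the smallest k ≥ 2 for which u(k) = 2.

Computing terms: u(0) = 6,  u(1) = 2,  u(2) = 8,  u(3) = 6,  u(4) = 10,  u(5) = 4,  u(6) = 6,  u(7) = 2.
Since (u(6), u(7)) = (u(0), u(1)) = (6, 2) (two consecutive terms determine the rest), the sequence is periodic with period 6.
The value 2 next appears (with k ≥ 2) at u(7).

7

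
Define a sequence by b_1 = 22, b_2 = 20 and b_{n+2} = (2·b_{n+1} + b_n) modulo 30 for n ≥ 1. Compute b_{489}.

28

Computing terms: b_1 = 22,  b_2 = 20,  b_3 = 2,  b_4 = 24,  b_5 = 20,  b_6 = 4,  b_7 = 28,  b_8 = 0,  b_9 = 28,  b_{10} = 26,  b_{11} = 20,  b_{12} = 6,  b_{13} = 2,  b_{14} = 10,  b_{15} = 22,  b_{16} = 24,  b_{17} = 10,  b_{18} = 14,  b_{19} = 8,  b_{20} = 0,  b_{21} = 8,  b_{22} = 16,  b_{23} = 10,  b_{24} = 6,  b_{25} = 22,  b_{26} = 20.
The sequence repeats with period 24.
So b_{489} = b_{1 + ((489-1) mod 24)} = b_9 = 28.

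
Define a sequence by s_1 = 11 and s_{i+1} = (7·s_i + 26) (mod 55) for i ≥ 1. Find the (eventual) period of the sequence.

We have s_1 = 11,  s_2 = 48,  s_3 = 32,  s_4 = 30,  s_5 = 16,  s_6 = 28,  s_7 = 2,  s_8 = 40,  s_9 = 31,  s_{10} = 23,  s_{11} = 22,  s_{12} = 15,  s_{13} = 21,  s_{14} = 8,  s_{15} = 27,  s_{16} = 50,  s_{17} = 46,  s_{18} = 18,  s_{19} = 42,  s_{20} = 45,  s_{21} = 11.
The sequence repeats with period 20.

20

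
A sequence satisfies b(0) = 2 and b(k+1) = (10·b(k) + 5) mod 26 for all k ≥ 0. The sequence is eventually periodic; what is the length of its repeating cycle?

6

Listing terms: b(0) = 2, b(1) = 25, b(2) = 21, b(3) = 7, b(4) = 23, b(5) = 1, b(6) = 15, b(7) = 25.
Since b(7) = b(1) = 25, the sequence is eventually periodic: after a pre-period of length 1 it cycles with period 6.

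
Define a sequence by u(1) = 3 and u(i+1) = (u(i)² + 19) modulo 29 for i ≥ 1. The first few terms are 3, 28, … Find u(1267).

18

We have u(1) = 3,  u(2) = 28,  u(3) = 20,  u(4) = 13,  u(5) = 14,  u(6) = 12,  u(7) = 18,  u(8) = 24,  u(9) = 15,  u(10) = 12.
Since u(10) = u(6) = 12, the sequence is eventually periodic: after a pre-period of length 5 it cycles with period 4.
For i ≥ 6, u(i) depends only on (i - 6) mod 4. (1267 - 6) mod 4 = 1, so u(1267) = u(7) = 18.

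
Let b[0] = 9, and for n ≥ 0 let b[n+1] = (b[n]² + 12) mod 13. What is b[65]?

b[0] = 9; b[1] = 2; b[2] = 3; b[3] = 8; b[4] = 11; b[5] = 3.
Since b[5] = b[2] = 3, the sequence is eventually periodic: after a pre-period of length 2 it cycles with period 3.
For n ≥ 2, b[n] depends only on (n - 2) mod 3. (65 - 2) mod 3 = 0, so b[65] = b[2] = 3.

3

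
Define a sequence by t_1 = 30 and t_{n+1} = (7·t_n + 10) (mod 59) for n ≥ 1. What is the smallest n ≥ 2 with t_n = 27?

t_1 = 30, t_2 = 43, t_3 = 16, t_4 = 4, t_5 = 38, t_6 = 40, t_7 = 54, t_8 = 34, t_9 = 12, t_{10} = 35, t_{11} = 19, t_{12} = 25, t_{13} = 8, t_{14} = 7, t_{15} = 0, t_{16} = 10, t_{17} = 21, t_{18} = 39, t_{19} = 47, t_{20} = 44, t_{21} = 23, t_{22} = 53, t_{23} = 27, t_{24} = 22, t_{25} = 46, t_{26} = 37, t_{27} = 33, t_{28} = 5, t_{29} = 45, t_{30} = 30.
The sequence repeats with period 29.
The value 27 first appears (with n ≥ 2) at t_{23}.

23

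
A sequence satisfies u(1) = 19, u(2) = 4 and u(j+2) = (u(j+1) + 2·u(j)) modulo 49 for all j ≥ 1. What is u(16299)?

Listing terms: u(1) = 19, u(2) = 4, u(3) = 42, u(4) = 1, u(5) = 36, u(6) = 38, u(7) = 12, u(8) = 39, u(9) = 14, u(10) = 43, u(11) = 22, u(12) = 10, u(13) = 5, u(14) = 25, u(15) = 35, u(16) = 36, u(17) = 8, u(18) = 31, u(19) = 47, u(20) = 11, u(21) = 7, u(22) = 29, u(23) = 43, u(24) = 3, u(25) = 40, u(26) = 46, u(27) = 28, u(28) = 22, u(29) = 29, u(30) = 24, u(31) = 33, u(32) = 32, u(33) = 0, u(34) = 15, u(35) = 15, u(36) = 45, u(37) = 26, u(38) = 18, u(39) = 21, u(40) = 8, u(41) = 1, u(42) = 17, u(43) = 19, u(44) = 4.
The sequence repeats with period 42.
(16299 - 1) mod 42 = 2, so u(16299) = u(3) = 42.

42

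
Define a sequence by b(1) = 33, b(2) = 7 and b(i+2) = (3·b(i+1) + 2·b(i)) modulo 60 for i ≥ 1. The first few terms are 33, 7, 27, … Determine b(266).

We have b(1) = 33,  b(2) = 7,  b(3) = 27,  b(4) = 35,  b(5) = 39,  b(6) = 7,  b(7) = 39,  b(8) = 11,  b(9) = 51,  b(10) = 55,  b(11) = 27,  b(12) = 11,  b(13) = 27,  b(14) = 43,  b(15) = 3,  b(16) = 35,  b(17) = 51,  b(18) = 43,  b(19) = 51,  b(20) = 59,  b(21) = 39,  b(22) = 55,  b(23) = 3,  b(24) = 59,  b(25) = 3,  b(26) = 7,  b(27) = 27.
Since (b(26), b(27)) = (b(2), b(3)) = (7, 27) (two consecutive terms determine the rest), the sequence is eventually periodic: after a pre-period of length 1 it cycles with period 24.
For i ≥ 2, b(i) depends only on (i - 2) mod 24. (266 - 2) mod 24 = 0, so b(266) = b(2) = 7.

7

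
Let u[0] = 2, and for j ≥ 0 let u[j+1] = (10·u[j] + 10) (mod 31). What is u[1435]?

11

Computing terms: u[0] = 2,  u[1] = 30,  u[2] = 0,  u[3] = 10,  u[4] = 17,  u[5] = 25,  u[6] = 12,  u[7] = 6,  u[8] = 8,  u[9] = 28,  u[10] = 11,  u[11] = 27,  u[12] = 1,  u[13] = 20,  u[14] = 24,  u[15] = 2.
The sequence repeats with period 15.
(1435 - 0) mod 15 = 10, so u[1435] = u[10] = 11.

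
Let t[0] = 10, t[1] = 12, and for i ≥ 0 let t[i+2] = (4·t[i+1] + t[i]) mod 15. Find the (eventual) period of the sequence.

40

Listing terms: t[0] = 10,  t[1] = 12,  t[2] = 13,  t[3] = 4,  t[4] = 14,  t[5] = 0,  t[6] = 14,  t[7] = 11,  t[8] = 13,  t[9] = 3,  t[10] = 10,  t[11] = 13,  t[12] = 2,  t[13] = 6,  t[14] = 11,  t[15] = 5,  t[16] = 1,  t[17] = 9,  t[18] = 7,  t[19] = 7,  t[20] = 5,  t[21] = 12,  t[22] = 8,  t[23] = 14,  t[24] = 4,  t[25] = 0,  t[26] = 4,  t[27] = 1,  t[28] = 8,  t[29] = 3,  t[30] = 5,  t[31] = 8,  t[32] = 7,  t[33] = 6,  t[34] = 1,  t[35] = 10,  t[36] = 11,  t[37] = 9,  t[38] = 2,  t[39] = 2,  t[40] = 10,  t[41] = 12.
The sequence repeats with period 40.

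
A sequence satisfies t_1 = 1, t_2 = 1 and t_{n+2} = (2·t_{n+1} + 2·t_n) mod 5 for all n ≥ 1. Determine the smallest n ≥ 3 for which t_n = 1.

t_1 = 1,  t_2 = 1,  t_3 = 4,  t_4 = 0,  t_5 = 3,  t_6 = 1,  t_7 = 3,  t_8 = 3,  t_9 = 2,  t_{10} = 0,  t_{11} = 4,  t_{12} = 3,  t_{13} = 4,  t_{14} = 4,  t_{15} = 1,  t_{16} = 0,  t_{17} = 2,  t_{18} = 4,  t_{19} = 2,  t_{20} = 2,  t_{21} = 3,  t_{22} = 0,  t_{23} = 1,  t_{24} = 2,  t_{25} = 1,  t_{26} = 1.
The sequence repeats with period 24.
The value 1 first appears (with n ≥ 3) at t_6.

6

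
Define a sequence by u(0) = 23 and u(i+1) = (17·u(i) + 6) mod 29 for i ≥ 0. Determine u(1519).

1

Listing terms: u(0) = 23,  u(1) = 20,  u(2) = 27,  u(3) = 1,  u(4) = 23.
Since u(4) = u(0) = 23, the sequence is periodic with period 4.
(1519 - 0) mod 4 = 3, so u(1519) = u(3) = 1.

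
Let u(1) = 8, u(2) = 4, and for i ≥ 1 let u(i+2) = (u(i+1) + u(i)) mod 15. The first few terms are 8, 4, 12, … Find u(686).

Computing terms: u(1) = 8,  u(2) = 4,  u(3) = 12,  u(4) = 1,  u(5) = 13,  u(6) = 14,  u(7) = 12,  u(8) = 11,  u(9) = 8,  u(10) = 4.
Since (u(9), u(10)) = (u(1), u(2)) = (8, 4) (two consecutive terms determine the rest), the sequence is periodic with period 8.
(686 - 1) mod 8 = 5, so u(686) = u(6) = 14.

14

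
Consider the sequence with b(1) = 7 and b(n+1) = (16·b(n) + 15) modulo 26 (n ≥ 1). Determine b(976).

We have b(1) = 7,  b(2) = 23,  b(3) = 19,  b(4) = 7.
The sequence repeats with period 3.
So b(976) = b(1 + ((976-1) mod 3)) = b(1) = 7.

7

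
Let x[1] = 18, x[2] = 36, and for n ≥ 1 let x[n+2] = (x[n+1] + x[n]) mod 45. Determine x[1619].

0

Listing terms: x[1] = 18; x[2] = 36; x[3] = 9; x[4] = 0; x[5] = 9; x[6] = 9; x[7] = 18; x[8] = 27; x[9] = 0; x[10] = 27; x[11] = 27; x[12] = 9; x[13] = 36; x[14] = 0; x[15] = 36; x[16] = 36; x[17] = 27; x[18] = 18; x[19] = 0; x[20] = 18; x[21] = 18; x[22] = 36.
The sequence repeats with period 20.
So x[1619] = x[1 + ((1619-1) mod 20)] = x[19] = 0.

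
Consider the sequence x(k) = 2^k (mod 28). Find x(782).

x(0) = 1, x(1) = 2, x(2) = 4, x(3) = 8, x(4) = 16, x(5) = 4.
Since x(5) = x(2) = 4, the sequence is eventually periodic: after a pre-period of length 2 it cycles with period 3.
For k ≥ 2, x(k) depends only on (k - 2) mod 3. (782 - 2) mod 3 = 0, so x(782) = x(2) = 4.

4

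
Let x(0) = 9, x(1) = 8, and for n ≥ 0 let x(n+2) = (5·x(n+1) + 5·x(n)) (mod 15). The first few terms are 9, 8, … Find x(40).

Listing terms: x(0) = 9; x(1) = 8; x(2) = 10; x(3) = 0; x(4) = 5; x(5) = 10; x(6) = 0.
Since (x(5), x(6)) = (x(2), x(3)) = (10, 0) (two consecutive terms determine the rest), the sequence is eventually periodic: after a pre-period of length 2 it cycles with period 3.
For n ≥ 2, x(n) depends only on (n - 2) mod 3. (40 - 2) mod 3 = 2, so x(40) = x(4) = 5.

5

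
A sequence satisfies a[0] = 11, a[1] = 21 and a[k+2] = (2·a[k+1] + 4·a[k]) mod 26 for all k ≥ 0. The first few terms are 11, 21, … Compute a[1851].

22

Computing terms: a[0] = 11; a[1] = 21; a[2] = 8; a[3] = 22; a[4] = 24; a[5] = 6; a[6] = 4; a[7] = 6; a[8] = 2; a[9] = 2; a[10] = 12; a[11] = 6; a[12] = 8; a[13] = 14; a[14] = 8; a[15] = 20; a[16] = 20; a[17] = 16; a[18] = 8; a[19] = 2; a[20] = 10; a[21] = 2; a[22] = 18; a[23] = 18; a[24] = 4; a[25] = 2; a[26] = 20; a[27] = 22; a[28] = 20; a[29] = 24; a[30] = 24; a[31] = 14; a[32] = 20; a[33] = 18; a[34] = 12; a[35] = 18; a[36] = 6; a[37] = 6; a[38] = 10; a[39] = 18; a[40] = 24; a[41] = 16; a[42] = 24; a[43] = 8; a[44] = 8; a[45] = 22.
Since (a[44], a[45]) = (a[2], a[3]) = (8, 22) (two consecutive terms determine the rest), the sequence is eventually periodic: after a pre-period of length 2 it cycles with period 42.
For k ≥ 2, a[k] depends only on (k - 2) mod 42. (1851 - 2) mod 42 = 1, so a[1851] = a[3] = 22.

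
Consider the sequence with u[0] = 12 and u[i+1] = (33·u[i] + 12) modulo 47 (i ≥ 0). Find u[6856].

We have u[0] = 12,  u[1] = 32,  u[2] = 34,  u[3] = 6,  u[4] = 22,  u[5] = 33,  u[6] = 20,  u[7] = 14,  u[8] = 4,  u[9] = 3,  u[10] = 17,  u[11] = 9,  u[12] = 27,  u[13] = 10,  u[14] = 13,  u[15] = 18,  u[16] = 42,  u[17] = 35,  u[18] = 39,  u[19] = 30,  u[20] = 15,  u[21] = 37,  u[22] = 11,  u[23] = 46,  u[24] = 26,  u[25] = 24,  u[26] = 5,  u[27] = 36,  u[28] = 25,  u[29] = 38,  u[30] = 44,  u[31] = 7,  u[32] = 8,  u[33] = 41,  u[34] = 2,  u[35] = 31,  u[36] = 1,  u[37] = 45,  u[38] = 40,  u[39] = 16,  u[40] = 23,  u[41] = 19,  u[42] = 28,  u[43] = 43,  u[44] = 21,  u[45] = 0,  u[46] = 12.
The sequence repeats with period 46.
(6856 - 0) mod 46 = 2, so u[6856] = u[2] = 34.

34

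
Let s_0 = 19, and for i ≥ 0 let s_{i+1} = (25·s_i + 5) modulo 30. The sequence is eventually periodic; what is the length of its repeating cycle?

Listing terms: s_0 = 19,  s_1 = 0,  s_2 = 5,  s_3 = 10,  s_4 = 15,  s_5 = 20,  s_6 = 25,  s_7 = 0.
Since s_7 = s_1 = 0, the sequence is eventually periodic: after a pre-period of length 1 it cycles with period 6.

6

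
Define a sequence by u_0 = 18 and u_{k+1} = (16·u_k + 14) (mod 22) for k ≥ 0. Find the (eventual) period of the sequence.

Listing terms: u_0 = 18, u_1 = 16, u_2 = 6, u_3 = 0, u_4 = 14, u_5 = 18.
The sequence repeats with period 5.

5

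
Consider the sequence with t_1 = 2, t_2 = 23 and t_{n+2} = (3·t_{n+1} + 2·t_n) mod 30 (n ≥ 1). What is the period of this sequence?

24

Computing terms: t_1 = 2,  t_2 = 23,  t_3 = 13,  t_4 = 25,  t_5 = 11,  t_6 = 23,  t_7 = 1,  t_8 = 19,  t_9 = 29,  t_{10} = 5,  t_{11} = 13,  t_{12} = 19,  t_{13} = 23,  t_{14} = 17,  t_{15} = 7,  t_{16} = 25,  t_{17} = 29,  t_{18} = 17,  t_{19} = 19,  t_{20} = 1,  t_{21} = 11,  t_{22} = 5,  t_{23} = 7,  t_{24} = 1,  t_{25} = 17,  t_{26} = 23,  t_{27} = 13.
Since (t_{26}, t_{27}) = (t_2, t_3) = (23, 13) (two consecutive terms determine the rest), the sequence is eventually periodic: after a pre-period of length 1 it cycles with period 24.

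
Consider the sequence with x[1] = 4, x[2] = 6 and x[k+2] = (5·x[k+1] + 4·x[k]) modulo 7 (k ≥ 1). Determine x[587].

5

Listing terms: x[1] = 4,  x[2] = 6,  x[3] = 4,  x[4] = 2,  x[5] = 5,  x[6] = 5,  x[7] = 3,  x[8] = 0,  x[9] = 5,  x[10] = 4,  x[11] = 5,  x[12] = 6,  x[13] = 1,  x[14] = 1,  x[15] = 2,  x[16] = 0,  x[17] = 1,  x[18] = 5,  x[19] = 1,  x[20] = 4,  x[21] = 3,  x[22] = 3,  x[23] = 6,  x[24] = 0,  x[25] = 3,  x[26] = 1,  x[27] = 3,  x[28] = 5,  x[29] = 2,  x[30] = 2,  x[31] = 4,  x[32] = 0,  x[33] = 2,  x[34] = 3,  x[35] = 2,  x[36] = 1,  x[37] = 6,  x[38] = 6,  x[39] = 5,  x[40] = 0,  x[41] = 6,  x[42] = 2,  x[43] = 6,  x[44] = 3,  x[45] = 4,  x[46] = 4,  x[47] = 1,  x[48] = 0,  x[49] = 4,  x[50] = 6.
Since (x[49], x[50]) = (x[1], x[2]) = (4, 6) (two consecutive terms determine the rest), the sequence is periodic with period 48.
(587 - 1) mod 48 = 10, so x[587] = x[11] = 5.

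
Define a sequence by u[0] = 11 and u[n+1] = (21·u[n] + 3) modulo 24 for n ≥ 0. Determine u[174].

u[0] = 11, u[1] = 18, u[2] = 21, u[3] = 12, u[4] = 15, u[5] = 6, u[6] = 9, u[7] = 0, u[8] = 3, u[9] = 18.
Since u[9] = u[1] = 18, the sequence is eventually periodic: after a pre-period of length 1 it cycles with period 8.
For n ≥ 1, u[n] depends only on (n - 1) mod 8. (174 - 1) mod 8 = 5, so u[174] = u[6] = 9.

9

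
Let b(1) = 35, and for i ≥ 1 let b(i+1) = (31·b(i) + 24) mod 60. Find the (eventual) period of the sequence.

Computing terms: b(1) = 35,  b(2) = 29,  b(3) = 23,  b(4) = 17,  b(5) = 11,  b(6) = 5,  b(7) = 59,  b(8) = 53,  b(9) = 47,  b(10) = 41,  b(11) = 35.
The sequence repeats with period 10.

10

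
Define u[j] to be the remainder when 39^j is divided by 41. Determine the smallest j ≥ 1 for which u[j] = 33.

3

We have u[0] = 1, u[1] = 39, u[2] = 4, u[3] = 33, u[4] = 16, u[5] = 9, u[6] = 23, u[7] = 36, u[8] = 10, u[9] = 21, u[10] = 40, u[11] = 2, u[12] = 37, u[13] = 8, u[14] = 25, u[15] = 32, u[16] = 18, u[17] = 5, u[18] = 31, u[19] = 20, u[20] = 1.
Since u[20] = u[0] = 1, the sequence is periodic with period 20.
The value 33 first appears (with j ≥ 1) at u[3].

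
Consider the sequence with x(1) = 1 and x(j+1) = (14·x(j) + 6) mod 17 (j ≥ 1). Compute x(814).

x(1) = 1; x(2) = 3; x(3) = 14; x(4) = 15; x(5) = 12; x(6) = 4; x(7) = 11; x(8) = 7; x(9) = 2; x(10) = 0; x(11) = 6; x(12) = 5; x(13) = 8; x(14) = 16; x(15) = 9; x(16) = 13; x(17) = 1.
The sequence repeats with period 16.
(814 - 1) mod 16 = 13, so x(814) = x(14) = 16.

16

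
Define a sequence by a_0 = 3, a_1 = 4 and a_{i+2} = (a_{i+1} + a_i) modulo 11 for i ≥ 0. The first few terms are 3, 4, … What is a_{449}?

Computing terms: a_0 = 3; a_1 = 4; a_2 = 7; a_3 = 0; a_4 = 7; a_5 = 7; a_6 = 3; a_7 = 10; a_8 = 2; a_9 = 1; a_{10} = 3; a_{11} = 4.
The sequence repeats with period 10.
(449 - 0) mod 10 = 9, so a_{449} = a_9 = 1.

1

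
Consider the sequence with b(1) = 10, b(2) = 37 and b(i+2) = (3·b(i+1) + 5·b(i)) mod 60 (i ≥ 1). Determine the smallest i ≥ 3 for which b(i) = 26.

Computing terms: b(1) = 10, b(2) = 37, b(3) = 41, b(4) = 8, b(5) = 49, b(6) = 7, b(7) = 26, b(8) = 53, b(9) = 49, b(10) = 52, b(11) = 41, b(12) = 23, b(13) = 34, b(14) = 37, b(15) = 41.
Since (b(14), b(15)) = (b(2), b(3)) = (37, 41) (two consecutive terms determine the rest), the sequence is eventually periodic: after a pre-period of length 1 it cycles with period 12.
The value 26 first appears (with i ≥ 3) at b(7).

7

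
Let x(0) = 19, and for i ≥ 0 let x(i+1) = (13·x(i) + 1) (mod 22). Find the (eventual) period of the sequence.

10

We have x(0) = 19; x(1) = 6; x(2) = 13; x(3) = 16; x(4) = 11; x(5) = 12; x(6) = 3; x(7) = 18; x(8) = 15; x(9) = 20; x(10) = 19.
Since x(10) = x(0) = 19, the sequence is periodic with period 10.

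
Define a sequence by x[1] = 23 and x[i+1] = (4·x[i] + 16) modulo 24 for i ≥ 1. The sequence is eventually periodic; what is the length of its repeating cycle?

3

We have x[1] = 23,  x[2] = 12,  x[3] = 16,  x[4] = 8,  x[5] = 0,  x[6] = 16.
Since x[6] = x[3] = 16, the sequence is eventually periodic: after a pre-period of length 2 it cycles with period 3.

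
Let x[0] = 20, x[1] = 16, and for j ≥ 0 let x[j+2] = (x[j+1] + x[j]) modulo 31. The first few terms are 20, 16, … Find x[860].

1

We have x[0] = 20, x[1] = 16, x[2] = 5, x[3] = 21, x[4] = 26, x[5] = 16, x[6] = 11, x[7] = 27, x[8] = 7, x[9] = 3, x[10] = 10, x[11] = 13, x[12] = 23, x[13] = 5, x[14] = 28, x[15] = 2, x[16] = 30, x[17] = 1, x[18] = 0, x[19] = 1, x[20] = 1, x[21] = 2, x[22] = 3, x[23] = 5, x[24] = 8, x[25] = 13, x[26] = 21, x[27] = 3, x[28] = 24, x[29] = 27, x[30] = 20, x[31] = 16.
The sequence repeats with period 30.
So x[860] = x[0 + ((860-0) mod 30)] = x[20] = 1.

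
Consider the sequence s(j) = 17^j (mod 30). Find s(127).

23

We have s(1) = 17,  s(2) = 19,  s(3) = 23,  s(4) = 1,  s(5) = 17.
The sequence repeats with period 4.
(127 - 1) mod 4 = 2, so s(127) = s(3) = 23.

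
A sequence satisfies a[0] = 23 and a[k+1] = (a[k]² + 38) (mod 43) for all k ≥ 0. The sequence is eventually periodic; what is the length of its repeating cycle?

Listing terms: a[0] = 23; a[1] = 8; a[2] = 16; a[3] = 36; a[4] = 1; a[5] = 39; a[6] = 11; a[7] = 30; a[8] = 35; a[9] = 16.
Since a[9] = a[2] = 16, the sequence is eventually periodic: after a pre-period of length 2 it cycles with period 7.

7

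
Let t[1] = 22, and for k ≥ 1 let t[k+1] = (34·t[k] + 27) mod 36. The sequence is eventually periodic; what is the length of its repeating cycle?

Computing terms: t[1] = 22, t[2] = 19, t[3] = 25, t[4] = 13, t[5] = 1, t[6] = 25.
Since t[6] = t[3] = 25, the sequence is eventually periodic: after a pre-period of length 2 it cycles with period 3.

3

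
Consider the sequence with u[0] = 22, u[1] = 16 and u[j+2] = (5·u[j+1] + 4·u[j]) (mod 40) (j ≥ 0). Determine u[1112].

u[0] = 22,  u[1] = 16,  u[2] = 8,  u[3] = 24,  u[4] = 32,  u[5] = 16,  u[6] = 8.
Since (u[5], u[6]) = (u[1], u[2]) = (16, 8) (two consecutive terms determine the rest), the sequence is eventually periodic: after a pre-period of length 1 it cycles with period 4.
For j ≥ 1, u[j] depends only on (j - 1) mod 4. (1112 - 1) mod 4 = 3, so u[1112] = u[4] = 32.

32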